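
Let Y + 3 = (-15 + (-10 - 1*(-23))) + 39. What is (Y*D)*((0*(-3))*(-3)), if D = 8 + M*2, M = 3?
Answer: 0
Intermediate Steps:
D = 14 (D = 8 + 3*2 = 8 + 6 = 14)
Y = 34 (Y = -3 + ((-15 + (-10 - 1*(-23))) + 39) = -3 + ((-15 + (-10 + 23)) + 39) = -3 + ((-15 + 13) + 39) = -3 + (-2 + 39) = -3 + 37 = 34)
(Y*D)*((0*(-3))*(-3)) = (34*14)*((0*(-3))*(-3)) = 476*(0*(-3)) = 476*0 = 0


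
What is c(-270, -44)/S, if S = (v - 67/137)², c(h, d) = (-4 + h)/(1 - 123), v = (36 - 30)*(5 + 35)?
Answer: 2571353/65678271109 ≈ 3.9151e-5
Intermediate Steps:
v = 240 (v = 6*40 = 240)
c(h, d) = 2/61 - h/122 (c(h, d) = (-4 + h)/(-122) = (-4 + h)*(-1/122) = 2/61 - h/122)
S = 1076692969/18769 (S = (240 - 67/137)² = (32813/137)² = 1076692969/18769 ≈ 57366.)
c(-270, -44)/S = (2/61 - 1/122*(-270))/(1076692969/18769) = (2/61 + 135/61)*(18769/1076692969) = (137/61)*(18769/1076692969) = 2571353/65678271109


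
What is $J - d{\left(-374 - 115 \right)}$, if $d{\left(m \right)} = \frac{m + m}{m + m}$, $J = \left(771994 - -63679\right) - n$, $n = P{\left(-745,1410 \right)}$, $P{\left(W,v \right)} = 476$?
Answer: $835196$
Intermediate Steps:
$n = 476$
$J = 835197$ ($J = \left(771994 - -63679\right) - 476 = \left(771994 + 63679\right) - 476 = 835673 - 476 = 835197$)
$d{\left(m \right)} = 1$ ($d{\left(m \right)} = \frac{2 m}{2 m} = 2 m \frac{1}{2 m} = 1$)
$J - d{\left(-374 - 115 \right)} = 835197 - 1 = 835196$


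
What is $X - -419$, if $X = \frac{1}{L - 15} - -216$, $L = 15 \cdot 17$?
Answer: $\frac{152401}{240} \approx 635.0$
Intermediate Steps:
$L = 255$
$X = \frac{51841}{240}$ ($X = \frac{1}{255 - 15} - -216 = \frac{1}{240} + 216 = \frac{51841}{240} \approx 216.0$)
$X - -419 = \frac{51841}{240} - -419 = \frac{51841}{240} + 419 = \frac{152401}{240}$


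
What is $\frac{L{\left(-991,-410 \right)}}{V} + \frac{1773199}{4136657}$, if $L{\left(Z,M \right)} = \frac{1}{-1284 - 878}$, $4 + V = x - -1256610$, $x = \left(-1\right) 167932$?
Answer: $\frac{4173601867111755}{9736504135132516} \approx 0.42866$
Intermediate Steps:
$x = -167932$
$V = 1088674$ ($V = -4 - -1088678 = -4 + \left(-167932 + 1256610\right) = -4 + 1088678 = 1088674$)
$L{\left(Z,M \right)} = - \frac{1}{2162}$ ($L{\left(Z,M \right)} = \frac{1}{-2162} = - \frac{1}{2162}$)
$\frac{L{\left(-991,-410 \right)}}{V} + \frac{1773199}{4136657} = - \frac{1}{2162 \cdot 1088674} + \frac{1773199}{4136657} = \left(- \frac{1}{2162}\right) \frac{1}{1088674} + 1773199 \cdot \frac{1}{4136657} = - \frac{1}{2353713188} + \frac{1773199}{4136657} = \frac{4173601867111755}{9736504135132516}$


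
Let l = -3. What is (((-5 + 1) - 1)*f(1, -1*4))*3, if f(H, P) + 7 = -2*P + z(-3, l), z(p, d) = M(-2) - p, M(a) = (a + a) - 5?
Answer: 75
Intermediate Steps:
M(a) = -5 + 2*a (M(a) = 2*a - 5 = -5 + 2*a)
z(p, d) = -9 - p (z(p, d) = (-5 + 2*(-2)) - p = (-5 - 4) - p = -9 - p)
f(H, P) = -13 - 2*P (f(H, P) = -7 + (-2*P + (-9 - 1*(-3))) = -7 + (-2*P + (-9 + 3)) = -7 + (-2*P - 6) = -7 + (-6 - 2*P) = -13 - 2*P)
(((-5 + 1) - 1)*f(1, -1*4))*3 = (((-5 + 1) - 1)*(-13 - (-2)*4))*3 = ((-4 - 1)*(-13 - 2*(-4)))*3 = -5*(-13 + 8)*3 = -5*(-5)*3 = 25*3 = 75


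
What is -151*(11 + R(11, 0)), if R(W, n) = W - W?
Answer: -1661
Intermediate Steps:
R(W, n) = 0
-151*(11 + R(11, 0)) = -151*(11 + 0) = -151*11 = -1661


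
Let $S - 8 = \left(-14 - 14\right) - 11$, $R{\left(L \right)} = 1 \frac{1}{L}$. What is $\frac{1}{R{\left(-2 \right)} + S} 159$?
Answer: $- \frac{106}{21} \approx -5.0476$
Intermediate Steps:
$R{\left(L \right)} = \frac{1}{L}$
$S = -31$ ($S = 8 - 39 = -31$)
$\frac{1}{R{\left(-2 \right)} + S} 159 = \frac{1}{\frac{1}{-2} - 31} \cdot 159 = \frac{1}{- \frac{1}{2} - 31} \cdot 159 = \frac{1}{- \frac{63}{2}} \cdot 159 = \left(- \frac{2}{63}\right) 159 = - \frac{106}{21}$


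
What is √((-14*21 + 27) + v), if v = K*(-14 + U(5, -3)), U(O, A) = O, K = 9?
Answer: 2*I*√87 ≈ 18.655*I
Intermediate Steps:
v = -81 (v = 9*(-14 + 5) = 9*(-9) = -81)
√((-14*21 + 27) + v) = √((-14*21 + 27) - 81) = √((-294 + 27) - 81) = √(-267 - 81) = √(-348) = 2*I*√87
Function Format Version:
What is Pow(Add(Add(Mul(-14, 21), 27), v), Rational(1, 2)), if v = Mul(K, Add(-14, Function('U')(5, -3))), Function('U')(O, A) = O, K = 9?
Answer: Mul(2, I, Pow(87, Rational(1, 2))) ≈ Mul(18.655, I)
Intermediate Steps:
v = -81 (v = Mul(9, Add(-14, 5)) = Mul(9, -9) = -81)
Pow(Add(Add(Mul(-14, 21), 27), v), Rational(1, 2)) = Pow(Add(Add(Mul(-14, 21), 27), -81), Rational(1, 2)) = Pow(Add(Add(-294, 27), -81), Rational(1, 2)) = Pow(Add(-267, -81), Rational(1, 2)) = Pow(-348, Rational(1, 2)) = Mul(2, I, Pow(87, Rational(1, 2)))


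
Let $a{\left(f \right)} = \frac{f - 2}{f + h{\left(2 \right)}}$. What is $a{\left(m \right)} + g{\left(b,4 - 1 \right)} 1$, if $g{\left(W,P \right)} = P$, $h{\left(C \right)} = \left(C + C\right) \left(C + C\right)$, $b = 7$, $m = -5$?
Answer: $\frac{26}{11} \approx 2.3636$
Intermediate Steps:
$h{\left(C \right)} = 4 C^{2}$ ($h{\left(C \right)} = 2 C 2 C = 4 C^{2}$)
$a{\left(f \right)} = \frac{-2 + f}{16 + f}$ ($a{\left(f \right)} = \frac{f - 2}{f + 4 \cdot 2^{2}} = \frac{-2 + f}{f + 4 \cdot 4} = \frac{-2 + f}{f + 16} = \frac{-2 + f}{16 + f}$)
$a{\left(m \right)} + g{\left(b,4 - 1 \right)} 1 = \frac{-2 - 5}{16 - 5} + \left(4 - 1\right) 1 = \frac{1}{11} \left(-7\right) + 3 \cdot 1 = \frac{1}{11} \left(-7\right) + 3 = - \frac{7}{11} + 3 = \frac{26}{11}$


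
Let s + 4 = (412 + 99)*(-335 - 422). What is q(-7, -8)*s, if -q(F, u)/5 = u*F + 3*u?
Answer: 61892960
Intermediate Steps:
s = -386831 (s = -4 + (412 + 99)*(-335 - 422) = -4 + 511*(-757) = -4 - 386827 = -386831)
q(F, u) = -15*u - 5*F*u (q(F, u) = -5*(u*F + 3*u) = -5*(F*u + 3*u) = -5*(3*u + F*u) = -15*u - 5*F*u)
q(-7, -8)*s = -5*(-8)*(3 - 7)*(-386831) = -5*(-8)*(-4)*(-386831) = -160*(-386831) = 61892960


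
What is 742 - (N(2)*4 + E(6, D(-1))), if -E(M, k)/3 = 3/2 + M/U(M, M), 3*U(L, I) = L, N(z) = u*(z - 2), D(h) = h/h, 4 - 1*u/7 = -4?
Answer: 1511/2 ≈ 755.50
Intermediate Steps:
u = 56 (u = 28 - 7*(-4) = 28 + 28 = 56)
D(h) = 1
N(z) = -112 + 56*z (N(z) = 56*(z - 2) = 56*(-2 + z) = -112 + 56*z)
U(L, I) = L/3
E(M, k) = -27/2 (E(M, k) = -3*(3/2 + M/((M/3))) = -3*(3*(1/2) + M*(3/M)) = -3*(3/2 + 3) = -3*9/2 = -27/2)
742 - (N(2)*4 + E(6, D(-1))) = 742 - ((-112 + 56*2)*4 - 27/2) = 742 - ((-112 + 112)*4 - 27/2) = 742 - (0*4 - 27/2) = 742 - (0 - 27/2) = 742 - 1*(-27/2) = 742 + 27/2 = 1511/2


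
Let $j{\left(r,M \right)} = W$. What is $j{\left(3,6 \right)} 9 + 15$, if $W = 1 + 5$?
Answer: $69$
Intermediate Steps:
$W = 6$
$j{\left(r,M \right)} = 6$
$j{\left(3,6 \right)} 9 + 15 = 6 \cdot 9 + 15 = 54 + 15 = 69$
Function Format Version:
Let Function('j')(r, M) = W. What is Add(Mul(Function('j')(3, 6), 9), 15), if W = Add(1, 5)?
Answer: 69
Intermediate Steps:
W = 6
Function('j')(r, M) = 6
Add(Mul(Function('j')(3, 6), 9), 15) = Add(Mul(6, 9), 15) = Add(54, 15) = 69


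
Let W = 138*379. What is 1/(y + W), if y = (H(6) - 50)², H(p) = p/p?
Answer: 1/54703 ≈ 1.8281e-5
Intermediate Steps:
H(p) = 1
y = 2401 (y = (1 - 50)² = (-49)² = 2401)
W = 52302
1/(y + W) = 1/(2401 + 52302) = 1/54703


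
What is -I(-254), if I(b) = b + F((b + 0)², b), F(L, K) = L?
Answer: -64262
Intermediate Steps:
I(b) = b + b² (I(b) = b + (b + 0)² = b + b²)
-I(-254) = -(-254)*(1 - 254) = -(-254)*(-253) = -1*64262 = -64262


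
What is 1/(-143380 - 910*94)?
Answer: -1/228920 ≈ -4.3683e-6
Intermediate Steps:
1/(-143380 - 910*94) = 1/(-143380 - 1*85540) = 1/(-143380 - 85540) = 1/(-228920) = -1/228920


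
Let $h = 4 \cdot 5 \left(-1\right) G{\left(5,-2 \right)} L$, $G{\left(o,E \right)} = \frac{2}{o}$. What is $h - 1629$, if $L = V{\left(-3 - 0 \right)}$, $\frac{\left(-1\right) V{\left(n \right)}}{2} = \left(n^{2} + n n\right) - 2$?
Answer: $-1373$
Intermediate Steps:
$V{\left(n \right)} = 4 - 4 n^{2}$ ($V{\left(n \right)} = - 2 \left(\left(n^{2} + n n\right) - 2\right) = - 2 \left(\left(n^{2} + n^{2}\right) - 2\right) = - 2 \left(2 n^{2} - 2\right) = - 2 \left(-2 + 2 n^{2}\right) = 4 - 4 n^{2}$)
$L = -32$ ($L = 4 - 4 \left(-3 - 0\right)^{2} = 4 - 4 \left(-3 + 0\right)^{2} = 4 - 4 \left(-3\right)^{2} = 4 - 36 = -32$)
$h = 256$ ($h = 4 \cdot 5 \left(-1\right) \frac{2}{5} \left(-32\right) = 20 \left(-1\right) 2 \cdot \frac{1}{5} \left(-32\right) = \left(-20\right) \frac{2}{5} \left(-32\right) = \left(-8\right) \left(-32\right) = 256$)
$h - 1629 = 256 - 1629 = -1373$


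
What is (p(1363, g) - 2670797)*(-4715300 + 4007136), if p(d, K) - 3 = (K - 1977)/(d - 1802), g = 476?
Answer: 830306048258660/439 ≈ 1.8914e+12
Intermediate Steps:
p(d, K) = 3 + (-1977 + K)/(-1802 + d) (p(d, K) = 3 + (K - 1977)/(d - 1802) = 3 + (-1977 + K)/(-1802 + d))
(p(1363, g) - 2670797)*(-4715300 + 4007136) = ((-7383 + 476 + 3*1363)/(-1802 + 1363) - 2670797)*(-4715300 + 4007136) = ((-7383 + 476 + 4089)/(-439) - 2670797)*(-708164) = (-1/439*(-2818) - 2670797)*(-708164) = (2818/439 - 2670797)*(-708164) = -1172477065/439*(-708164) = 830306048258660/439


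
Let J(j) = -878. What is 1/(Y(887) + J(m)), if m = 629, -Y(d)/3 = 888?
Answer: -1/3542 ≈ -0.00028233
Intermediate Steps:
Y(d) = -2664 (Y(d) = -3*888 = -2664)
1/(Y(887) + J(m)) = 1/(-2664 - 878) = 1/(-3542) = -1/3542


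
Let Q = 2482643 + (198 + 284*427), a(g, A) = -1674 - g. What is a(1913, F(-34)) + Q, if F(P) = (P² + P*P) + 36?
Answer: 2600522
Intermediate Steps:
F(P) = 36 + 2*P² (F(P) = (P² + P²) + 36 = 2*P² + 36 = 36 + 2*P²)
Q = 2604109 (Q = 2482643 + (198 + 121268) = 2482643 + 121466 = 2604109)
a(1913, F(-34)) + Q = (-1674 - 1*1913) + 2604109 = (-1674 - 1913) + 2604109 = -3587 + 2604109 = 2600522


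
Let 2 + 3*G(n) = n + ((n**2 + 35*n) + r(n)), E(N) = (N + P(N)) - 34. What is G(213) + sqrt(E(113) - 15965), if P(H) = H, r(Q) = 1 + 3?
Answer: 53039/3 + I*sqrt(15773) ≈ 17680.0 + 125.59*I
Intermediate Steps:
r(Q) = 4
E(N) = -34 + 2*N (E(N) = (N + N) - 34 = 2*N - 34 = -34 + 2*N)
G(n) = 2/3 + 12*n + n**2/3 (G(n) = -2/3 + (n + ((n**2 + 35*n) + 4))/3 = -2/3 + (n + (4 + n**2 + 35*n))/3 = -2/3 + (4 + n**2 + 36*n)/3 = -2/3 + (4/3 + 12*n + n**2/3) = 2/3 + 12*n + n**2/3)
G(213) + sqrt(E(113) - 15965) = (2/3 + 12*213 + (1/3)*213**2) + sqrt((-34 + 2*113) - 15965) = (2/3 + 2556 + (1/3)*45369) + sqrt((-34 + 226) - 15965) = (2/3 + 2556 + 15123) + sqrt(192 - 15965) = 53039/3 + sqrt(-15773) = 53039/3 + I*sqrt(15773)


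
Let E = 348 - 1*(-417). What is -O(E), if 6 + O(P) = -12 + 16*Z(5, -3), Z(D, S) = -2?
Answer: 50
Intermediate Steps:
E = 765 (E = 348 + 417 = 765)
O(P) = -50 (O(P) = -6 + (-12 + 16*(-2)) = -6 + (-12 - 32) = -6 - 44 = -50)
-O(E) = -1*(-50) = 50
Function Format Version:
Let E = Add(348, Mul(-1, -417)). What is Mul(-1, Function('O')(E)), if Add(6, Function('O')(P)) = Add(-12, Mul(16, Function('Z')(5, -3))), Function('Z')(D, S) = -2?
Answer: 50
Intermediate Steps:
E = 765 (E = Add(348, 417) = 765)
Function('O')(P) = -50 (Function('O')(P) = Add(-6, Add(-12, Mul(16, -2))) = Add(-6, Add(-12, -32)) = Add(-6, -44) = -50)
Mul(-1, Function('O')(E)) = Mul(-1, -50) = 50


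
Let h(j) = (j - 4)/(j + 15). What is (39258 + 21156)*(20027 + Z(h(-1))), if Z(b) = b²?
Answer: 118572050619/98 ≈ 1.2099e+9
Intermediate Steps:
h(j) = (-4 + j)/(15 + j)
(39258 + 21156)*(20027 + Z(h(-1))) = (39258 + 21156)*(20027 + ((-4 - 1)/(15 - 1))²) = 60414*(20027 + (-5/14)²) = 60414*(20027 + 25/196) = 60414*(3925317/196) = 118572050619/98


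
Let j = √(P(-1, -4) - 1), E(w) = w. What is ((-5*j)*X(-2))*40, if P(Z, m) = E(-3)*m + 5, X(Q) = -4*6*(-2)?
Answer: -38400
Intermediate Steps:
X(Q) = 48 (X(Q) = -24*(-2) = 48)
P(Z, m) = 5 - 3*m (P(Z, m) = -3*m + 5 = 5 - 3*m)
j = 4 (j = √((5 - 3*(-4)) - 1) = √((5 + 12) - 1) = √(17 - 1) = √16 = 4)
((-5*j)*X(-2))*40 = (-5*4*48)*40 = -20*48*40 = -960*40 = -38400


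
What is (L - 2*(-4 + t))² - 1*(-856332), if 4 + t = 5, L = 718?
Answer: 1380508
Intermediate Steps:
t = 1 (t = -4 + 5 = 1)
(L - 2*(-4 + t))² - 1*(-856332) = (718 - 2*(-4 + 1))² - 1*(-856332) = (718 - 2*(-3))² + 856332 = (718 + 6)² + 856332 = 724² + 856332 = 524176 + 856332 = 1380508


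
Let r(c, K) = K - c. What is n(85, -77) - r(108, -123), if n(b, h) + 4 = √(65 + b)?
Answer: 227 + 5*√6 ≈ 239.25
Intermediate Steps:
n(b, h) = -4 + √(65 + b)
n(85, -77) - r(108, -123) = (-4 + √(65 + 85)) - (-123 - 1*108) = (-4 + √150) - (-123 - 108) = (-4 + 5*√6) - 1*(-231) = (-4 + 5*√6) + 231 = 227 + 5*√6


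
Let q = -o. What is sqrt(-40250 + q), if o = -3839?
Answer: I*sqrt(36411) ≈ 190.82*I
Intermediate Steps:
q = 3839 (q = -1*(-3839) = 3839)
sqrt(-40250 + q) = sqrt(-40250 + 3839) = sqrt(-36411) = I*sqrt(36411)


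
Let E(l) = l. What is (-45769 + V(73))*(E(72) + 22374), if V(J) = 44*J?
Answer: -955234422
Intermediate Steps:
(-45769 + V(73))*(E(72) + 22374) = (-45769 + 44*73)*(72 + 22374) = (-45769 + 3212)*22446 = -42557*22446 = -955234422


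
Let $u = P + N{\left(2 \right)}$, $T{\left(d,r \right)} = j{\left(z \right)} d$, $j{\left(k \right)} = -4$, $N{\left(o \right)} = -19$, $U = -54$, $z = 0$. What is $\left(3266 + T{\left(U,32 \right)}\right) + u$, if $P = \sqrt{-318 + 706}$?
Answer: $3463 + 2 \sqrt{97} \approx 3482.7$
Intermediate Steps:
$P = 2 \sqrt{97}$ ($P = \sqrt{388} = 2 \sqrt{97} \approx 19.698$)
$T{\left(d,r \right)} = - 4 d$
$u = -19 + 2 \sqrt{97}$ ($u = 2 \sqrt{97} - 19 = -19 + 2 \sqrt{97} \approx 0.69772$)
$\left(3266 + T{\left(U,32 \right)}\right) + u = \left(3266 - -216\right) - \left(19 - 2 \sqrt{97}\right) = \left(3266 + 216\right) - \left(19 - 2 \sqrt{97}\right) = 3482 - \left(19 - 2 \sqrt{97}\right) = 3463 + 2 \sqrt{97}$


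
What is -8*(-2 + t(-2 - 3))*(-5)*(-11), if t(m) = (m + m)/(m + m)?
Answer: 440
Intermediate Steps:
t(m) = 1 (t(m) = (2*m)/((2*m)) = (2*m)*(1/(2*m)) = 1)
-8*(-2 + t(-2 - 3))*(-5)*(-11) = -8*(-2 + 1)*(-5)*(-11) = -(-8)*(-5)*(-11) = -8*5*(-11) = -40*(-11) = 440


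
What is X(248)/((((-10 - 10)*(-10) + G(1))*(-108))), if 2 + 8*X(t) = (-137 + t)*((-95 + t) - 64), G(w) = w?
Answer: -9877/173664 ≈ -0.056874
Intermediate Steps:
X(t) = -¼ + (-159 + t)*(-137 + t)/8 (X(t) = -¼ + ((-137 + t)*((-95 + t) - 64))/8 = -¼ + ((-137 + t)*(-159 + t))/8 = -¼ + ((-159 + t)*(-137 + t))/8 = -¼ + (-159 + t)*(-137 + t)/8)
X(248)/((((-10 - 10)*(-10) + G(1))*(-108))) = (21781/8 - 37*248 + (⅛)*248²)/((((-10 - 10)*(-10) + 1)*(-108))) = (21781/8 - 9176 + (⅛)*61504)/(((-20*(-10) + 1)*(-108))) = (21781/8 - 9176 + 7688)/(((200 + 1)*(-108))) = 9877/(8*((201*(-108)))) = (9877/8)/(-21708) = (9877/8)*(-1/21708) = -9877/173664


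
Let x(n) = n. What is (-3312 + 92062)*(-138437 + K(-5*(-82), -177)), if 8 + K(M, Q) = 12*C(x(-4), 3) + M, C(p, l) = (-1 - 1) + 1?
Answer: -12251671250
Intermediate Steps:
C(p, l) = -1 (C(p, l) = -2 + 1 = -1)
K(M, Q) = -20 + M (K(M, Q) = -8 + (12*(-1) + M) = -8 + (-12 + M) = -20 + M)
(-3312 + 92062)*(-138437 + K(-5*(-82), -177)) = (-3312 + 92062)*(-138437 + (-20 - 5*(-82))) = 88750*(-138437 + (-20 + 410)) = 88750*(-138437 + 390) = 88750*(-138047) = -12251671250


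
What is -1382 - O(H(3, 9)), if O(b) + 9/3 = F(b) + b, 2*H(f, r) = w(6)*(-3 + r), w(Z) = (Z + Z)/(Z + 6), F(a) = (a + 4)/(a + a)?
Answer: -8299/6 ≈ -1383.2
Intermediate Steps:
F(a) = (4 + a)/(2*a) (F(a) = (4 + a)/((2*a)) = (4 + a)*(1/(2*a)) = (4 + a)/(2*a))
w(Z) = 2*Z/(6 + Z) (w(Z) = (2*Z)/(6 + Z) = 2*Z/(6 + Z))
H(f, r) = -3/2 + r/2 (H(f, r) = ((2*6/(6 + 6))*(-3 + r))/2 = ((2*6/12)*(-3 + r))/2 = ((2*6*(1/12))*(-3 + r))/2 = (1*(-3 + r))/2 = (-3 + r)/2 = -3/2 + r/2)
O(b) = -3 + b + (4 + b)/(2*b) (O(b) = -3 + ((4 + b)/(2*b) + b) = -3 + (b + (4 + b)/(2*b)) = -3 + b + (4 + b)/(2*b))
-1382 - O(H(3, 9)) = -1382 - (-5/2 + (-3/2 + (½)*9) + 2/(-3/2 + (½)*9)) = -1382 - (-5/2 + (-3/2 + 9/2) + 2/(-3/2 + 9/2)) = -1382 - (-5/2 + 3 + 2/3) = -1382 - (-5/2 + 3 + 2*(⅓)) = -1382 - (-5/2 + 3 + ⅔) = -1382 - 1*7/6 = -1382 - 7/6 = -8299/6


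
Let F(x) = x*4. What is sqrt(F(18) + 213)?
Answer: sqrt(285) ≈ 16.882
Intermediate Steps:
F(x) = 4*x
sqrt(F(18) + 213) = sqrt(4*18 + 213) = sqrt(72 + 213) = sqrt(285)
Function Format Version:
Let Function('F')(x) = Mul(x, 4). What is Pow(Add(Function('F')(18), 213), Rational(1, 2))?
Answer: Pow(285, Rational(1, 2)) ≈ 16.882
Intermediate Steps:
Function('F')(x) = Mul(4, x)
Pow(Add(Function('F')(18), 213), Rational(1, 2)) = Pow(Add(Mul(4, 18), 213), Rational(1, 2)) = Pow(Add(72, 213), Rational(1, 2)) = Pow(285, Rational(1, 2))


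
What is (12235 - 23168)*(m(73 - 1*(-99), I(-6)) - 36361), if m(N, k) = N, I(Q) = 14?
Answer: 395654337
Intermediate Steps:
(12235 - 23168)*(m(73 - 1*(-99), I(-6)) - 36361) = (12235 - 23168)*((73 - 1*(-99)) - 36361) = -10933*((73 + 99) - 36361) = -10933*(172 - 36361) = -10933*(-36189) = 395654337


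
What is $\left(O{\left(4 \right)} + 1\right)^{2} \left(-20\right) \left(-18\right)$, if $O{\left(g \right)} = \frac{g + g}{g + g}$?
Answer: $1440$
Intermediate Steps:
$O{\left(g \right)} = 1$ ($O{\left(g \right)} = \frac{2 g}{2 g} = 2 g \frac{1}{2 g} = 1$)
$\left(O{\left(4 \right)} + 1\right)^{2} \left(-20\right) \left(-18\right) = \left(1 + 1\right)^{2} \left(-20\right) \left(-18\right) = 2^{2} \left(-20\right) \left(-18\right) = 4 \left(-20\right) \left(-18\right) = \left(-80\right) \left(-18\right) = 1440$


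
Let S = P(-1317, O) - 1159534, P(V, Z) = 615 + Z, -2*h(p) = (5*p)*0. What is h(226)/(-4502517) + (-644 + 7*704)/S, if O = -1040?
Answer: -1428/386653 ≈ -0.0036932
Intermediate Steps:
h(p) = 0 (h(p) = -5*p*0/2 = -½*0 = 0)
S = -1159959 (S = (615 - 1040) - 1159534 = -425 - 1159534 = -1159959)
h(226)/(-4502517) + (-644 + 7*704)/S = 0/(-4502517) + (-644 + 7*704)/(-1159959) = 0*(-1/4502517) + (-644 + 4928)*(-1/1159959) = 0 + 4284*(-1/1159959) = 0 - 1428/386653 = -1428/386653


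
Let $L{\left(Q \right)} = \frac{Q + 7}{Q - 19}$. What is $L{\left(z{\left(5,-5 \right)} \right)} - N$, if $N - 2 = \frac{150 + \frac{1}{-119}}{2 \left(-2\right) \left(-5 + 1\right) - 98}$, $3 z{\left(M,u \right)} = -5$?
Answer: $- \frac{129741}{302498} \approx -0.4289$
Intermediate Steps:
$z{\left(M,u \right)} = - \frac{5}{3}$ ($z{\left(M,u \right)} = \frac{1}{3} \left(-5\right) = - \frac{5}{3}$)
$L{\left(Q \right)} = \frac{7 + Q}{-19 + Q}$
$N = \frac{1667}{9758}$ ($N = 2 + \frac{150 + \frac{1}{-119}}{2 \left(-2\right) \left(-5 + 1\right) - 98} = 2 + \frac{150 - \frac{1}{119}}{\left(-4\right) \left(-4\right) - 98} = 2 + \frac{17849}{119 \left(16 - 98\right)} = 2 + \frac{17849}{119 \left(-82\right)} = 2 + \frac{17849}{119} \left(- \frac{1}{82}\right) = 2 - \frac{17849}{9758} = \frac{1667}{9758} \approx 0.17083$)
$L{\left(z{\left(5,-5 \right)} \right)} - N = \frac{7 - \frac{5}{3}}{-19 - \frac{5}{3}} - \frac{1667}{9758} = \frac{1}{- \frac{62}{3}} \cdot \frac{16}{3} - \frac{1667}{9758} = \left(- \frac{3}{62}\right) \frac{16}{3} - \frac{1667}{9758} = - \frac{8}{31} - \frac{1667}{9758} = - \frac{129741}{302498}$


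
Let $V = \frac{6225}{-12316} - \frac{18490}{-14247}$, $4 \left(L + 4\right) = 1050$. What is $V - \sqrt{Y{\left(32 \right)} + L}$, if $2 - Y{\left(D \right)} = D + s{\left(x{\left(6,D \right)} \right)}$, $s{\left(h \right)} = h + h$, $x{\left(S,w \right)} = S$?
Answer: $\frac{139035265}{175466052} - \frac{\sqrt{866}}{2} \approx -13.922$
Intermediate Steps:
$L = \frac{517}{2}$ ($L = -4 + \frac{1}{4} \cdot 1050 = -4 + \frac{525}{2} = \frac{517}{2} \approx 258.5$)
$s{\left(h \right)} = 2 h$
$Y{\left(D \right)} = -10 - D$ ($Y{\left(D \right)} = 2 - \left(D + 2 \cdot 6\right) = 2 - \left(D + 12\right) = 2 - \left(12 + D\right) = -10 - D$)
$V = \frac{139035265}{175466052}$ ($V = 6225 \left(- \frac{1}{12316}\right) - - \frac{18490}{14247} = - \frac{6225}{12316} + \frac{18490}{14247} = \frac{139035265}{175466052} \approx 0.79238$)
$V - \sqrt{Y{\left(32 \right)} + L} = \frac{139035265}{175466052} - \sqrt{\left(-10 - 32\right) + \frac{517}{2}} = \frac{139035265}{175466052} - \sqrt{-42 + \frac{517}{2}} = \frac{139035265}{175466052} - \sqrt{\frac{433}{2}} = \frac{139035265}{175466052} - \frac{\sqrt{866}}{2}$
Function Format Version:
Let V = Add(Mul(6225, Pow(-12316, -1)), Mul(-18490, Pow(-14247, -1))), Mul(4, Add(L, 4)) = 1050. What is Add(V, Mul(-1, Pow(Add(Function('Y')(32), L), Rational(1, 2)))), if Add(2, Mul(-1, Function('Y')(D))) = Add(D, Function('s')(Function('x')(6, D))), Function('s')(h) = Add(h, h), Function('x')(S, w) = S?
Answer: Add(Rational(139035265, 175466052), Mul(Rational(-1, 2), Pow(866, Rational(1, 2)))) ≈ -13.922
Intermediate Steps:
L = Rational(517, 2) (L = Add(-4, Mul(Rational(1, 4), 1050)) = Add(-4, Rational(525, 2)) = Rational(517, 2) ≈ 258.50)
Function('s')(h) = Mul(2, h)
Function('Y')(D) = Add(-10, Mul(-1, D)) (Function('Y')(D) = Add(2, Mul(-1, Add(D, Mul(2, 6)))) = Add(2, Mul(-1, Add(D, 12))) = Add(2, Mul(-1, Add(12, D))) = Add(2, Add(-12, Mul(-1, D))) = Add(-10, Mul(-1, D)))
V = Rational(139035265, 175466052) (V = Add(Mul(6225, Rational(-1, 12316)), Mul(-18490, Rational(-1, 14247))) = Add(Rational(-6225, 12316), Rational(18490, 14247)) = Rational(139035265, 175466052) ≈ 0.79238)
Add(V, Mul(-1, Pow(Add(Function('Y')(32), L), Rational(1, 2)))) = Add(Rational(139035265, 175466052), Mul(-1, Pow(Add(Add(-10, Mul(-1, 32)), Rational(517, 2)), Rational(1, 2)))) = Add(Rational(139035265, 175466052), Mul(-1, Pow(Add(Add(-10, -32), Rational(517, 2)), Rational(1, 2)))) = Add(Rational(139035265, 175466052), Mul(-1, Pow(Add(-42, Rational(517, 2)), Rational(1, 2)))) = Add(Rational(139035265, 175466052), Mul(-1, Pow(Rational(433, 2), Rational(1, 2)))) = Add(Rational(139035265, 175466052), Mul(-1, Mul(Rational(1, 2), Pow(866, Rational(1, 2))))) = Add(Rational(139035265, 175466052), Mul(Rational(-1, 2), Pow(866, Rational(1, 2))))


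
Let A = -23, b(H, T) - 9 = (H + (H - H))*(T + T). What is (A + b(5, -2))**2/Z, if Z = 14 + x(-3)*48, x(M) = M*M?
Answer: 578/223 ≈ 2.5919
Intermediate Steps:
x(M) = M**2
b(H, T) = 9 + 2*H*T (b(H, T) = 9 + (H + (H - H))*(T + T) = 9 + (H + 0)*(2*T) = 9 + H*(2*T) = 9 + 2*H*T)
Z = 446 (Z = 14 + (-3)**2*48 = 14 + 9*48 = 14 + 432 = 446)
(A + b(5, -2))**2/Z = (-23 + (9 + 2*5*(-2)))**2/446 = (-23 + (9 - 20))**2*(1/446) = (-23 - 11)**2*(1/446) = (-34)**2*(1/446) = 1156*(1/446) = 578/223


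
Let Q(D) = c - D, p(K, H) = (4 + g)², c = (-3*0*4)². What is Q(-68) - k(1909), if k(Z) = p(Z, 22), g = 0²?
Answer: 52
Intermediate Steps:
g = 0
c = 0 (c = (0*4)² = 0² = 0)
p(K, H) = 16 (p(K, H) = (4 + 0)² = 4² = 16)
k(Z) = 16
Q(D) = -D (Q(D) = 0 - D = -D)
Q(-68) - k(1909) = -1*(-68) - 1*16 = 68 - 16 = 52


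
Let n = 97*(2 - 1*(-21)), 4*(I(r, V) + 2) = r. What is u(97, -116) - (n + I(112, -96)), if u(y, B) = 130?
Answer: -2127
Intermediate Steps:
I(r, V) = -2 + r/4
n = 2231 (n = 97*(2 + 21) = 97*23 = 2231)
u(97, -116) - (n + I(112, -96)) = 130 - (2231 + (-2 + (¼)*112)) = 130 - (2231 + (-2 + 28)) = 130 - (2231 + 26) = 130 - 1*2257 = 130 - 2257 = -2127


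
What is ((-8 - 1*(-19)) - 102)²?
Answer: 8281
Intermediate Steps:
((-8 - 1*(-19)) - 102)² = ((-8 + 19) - 102)² = (11 - 102)² = (-91)² = 8281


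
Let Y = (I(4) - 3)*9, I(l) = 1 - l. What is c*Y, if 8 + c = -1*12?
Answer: 1080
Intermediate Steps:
Y = -54 (Y = ((1 - 1*4) - 3)*9 = ((1 - 4) - 3)*9 = (-3 - 3)*9 = -6*9 = -54)
c = -20 (c = -8 - 1*12 = -8 - 12 = -20)
c*Y = -20*(-54) = 1080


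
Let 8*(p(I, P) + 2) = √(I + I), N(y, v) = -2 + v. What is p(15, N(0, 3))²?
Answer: (16 - √30)²/64 ≈ 1.7301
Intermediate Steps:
p(I, P) = -2 + √2*√I/8 (p(I, P) = -2 + √(I + I)/8 = -2 + √(2*I)/8 = -2 + (√2*√I)/8 = -2 + √2*√I/8)
p(15, N(0, 3))² = (-2 + √2*√15/8)² = (-2 + √30/8)²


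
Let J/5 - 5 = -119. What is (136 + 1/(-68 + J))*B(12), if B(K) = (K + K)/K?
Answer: 86767/319 ≈ 272.00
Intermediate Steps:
J = -570 (J = 25 + 5*(-119) = 25 - 595 = -570)
B(K) = 2 (B(K) = (2*K)/K = 2)
(136 + 1/(-68 + J))*B(12) = (136 + 1/(-68 - 570))*2 = (136 + 1/(-638))*2 = (136 - 1/638)*2 = (86767/638)*2 = 86767/319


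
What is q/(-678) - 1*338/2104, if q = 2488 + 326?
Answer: -512485/118876 ≈ -4.3111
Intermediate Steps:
q = 2814
q/(-678) - 1*338/2104 = 2814/(-678) - 1*338/2104 = 2814*(-1/678) - 338*1/2104 = -469/113 - 169/1052 = -512485/118876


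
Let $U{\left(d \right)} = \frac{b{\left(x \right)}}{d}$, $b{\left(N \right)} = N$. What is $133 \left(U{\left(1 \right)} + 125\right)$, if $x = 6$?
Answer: $17423$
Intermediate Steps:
$U{\left(d \right)} = \frac{6}{d}$
$133 \left(U{\left(1 \right)} + 125\right) = 133 \left(\frac{6}{1} + 125\right) = 133 \left(6 \cdot 1 + 125\right) = 133 \left(6 + 125\right) = 133 \cdot 131 = 17423$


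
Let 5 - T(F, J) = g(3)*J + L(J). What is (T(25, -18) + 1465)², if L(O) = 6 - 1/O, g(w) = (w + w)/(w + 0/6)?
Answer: 728946001/324 ≈ 2.2498e+6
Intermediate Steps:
g(w) = 2 (g(w) = (2*w)/(w + 0*(⅙)) = (2*w)/(w + 0) = (2*w)/w = 2)
T(F, J) = -1 + 1/J - 2*J (T(F, J) = 5 - (2*J + (6 - 1/J)) = 5 - (6 - 1/J + 2*J) = 5 + (-6 + 1/J - 2*J) = -1 + 1/J - 2*J)
(T(25, -18) + 1465)² = ((-1 + 1/(-18) - 2*(-18)) + 1465)² = ((-1 - 1/18 + 36) + 1465)² = (629/18 + 1465)² = (26999/18)² = 728946001/324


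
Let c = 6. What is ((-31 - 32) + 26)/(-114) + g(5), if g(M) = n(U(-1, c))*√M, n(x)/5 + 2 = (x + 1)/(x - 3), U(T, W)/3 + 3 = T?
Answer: 37/114 - 19*√5/3 ≈ -13.837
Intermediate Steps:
U(T, W) = -9 + 3*T
n(x) = -10 + 5*(1 + x)/(-3 + x) (n(x) = -10 + 5*((x + 1)/(x - 3)) = -10 + 5*((1 + x)/(-3 + x)) = -10 + 5*(1 + x)/(-3 + x))
g(M) = -19*√M/3 (g(M) = (5*(7 - (-9 + 3*(-1)))/(-3 + (-9 + 3*(-1))))*√M = (5*(7 - (-9 - 3))/(-3 + (-9 - 3)))*√M = (5*(7 - 1*(-12))/(-3 - 12))*√M = (5*(7 + 12)/(-15))*√M = (5*(-1/15)*19)*√M = -19*√M/3)
((-31 - 32) + 26)/(-114) + g(5) = ((-31 - 32) + 26)/(-114) - 19*√5/3 = (-63 + 26)*(-1/114) - 19*√5/3 = -37*(-1/114) - 19*√5/3 = 37/114 - 19*√5/3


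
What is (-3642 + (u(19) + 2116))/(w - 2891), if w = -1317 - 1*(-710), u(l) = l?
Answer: 137/318 ≈ 0.43082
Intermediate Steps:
w = -607 (w = -1317 + 710 = -607)
(-3642 + (u(19) + 2116))/(w - 2891) = (-3642 + (19 + 2116))/(-607 - 2891) = (-3642 + 2135)/(-3498) = -1507*(-1/3498) = 137/318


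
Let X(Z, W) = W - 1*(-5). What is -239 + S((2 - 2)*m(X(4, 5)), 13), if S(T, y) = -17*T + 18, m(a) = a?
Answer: -221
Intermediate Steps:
X(Z, W) = 5 + W (X(Z, W) = W + 5 = 5 + W)
S(T, y) = 18 - 17*T
-239 + S((2 - 2)*m(X(4, 5)), 13) = -239 + (18 - 17*(2 - 2)*(5 + 5)) = -239 + (18 - 0*10) = -239 + (18 - 17*0) = -239 + (18 + 0) = -239 + 18 = -221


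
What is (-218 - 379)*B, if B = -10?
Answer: 5970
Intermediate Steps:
(-218 - 379)*B = (-218 - 379)*(-10) = -597*(-10) = 5970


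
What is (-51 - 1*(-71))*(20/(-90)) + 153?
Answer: 1337/9 ≈ 148.56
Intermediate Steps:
(-51 - 1*(-71))*(20/(-90)) + 153 = (-51 + 71)*(20*(-1/90)) + 153 = 20*(-2/9) + 153 = -40/9 + 153 = 1337/9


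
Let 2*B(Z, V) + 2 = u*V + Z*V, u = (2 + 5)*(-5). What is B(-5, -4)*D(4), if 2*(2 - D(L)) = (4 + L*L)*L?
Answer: -3002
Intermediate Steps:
u = -35 (u = 7*(-5) = -35)
B(Z, V) = -1 - 35*V/2 + V*Z/2 (B(Z, V) = -1 + (-35*V + Z*V)/2 = -1 + (-35*V + V*Z)/2 = -1 + (-35*V/2 + V*Z/2) = -1 - 35*V/2 + V*Z/2)
D(L) = 2 - L*(4 + L**2)/2 (D(L) = 2 - (4 + L*L)*L/2 = 2 - (4 + L**2)*L/2 = 2 - L*(4 + L**2)/2)
B(-5, -4)*D(4) = (-1 - 35/2*(-4) + (1/2)*(-4)*(-5))*(2 - 2*4 - 1/2*4**3) = (-1 + 70 + 10)*(2 - 8 - 1/2*64) = 79*(2 - 8 - 32) = 79*(-38) = -3002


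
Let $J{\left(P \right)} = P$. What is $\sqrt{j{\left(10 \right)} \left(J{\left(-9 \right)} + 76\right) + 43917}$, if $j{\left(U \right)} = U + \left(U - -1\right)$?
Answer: $6 \sqrt{1259} \approx 212.89$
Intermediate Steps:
$j{\left(U \right)} = 1 + 2 U$ ($j{\left(U \right)} = U + \left(U + 1\right) = U + \left(1 + U\right) = 1 + 2 U$)
$\sqrt{j{\left(10 \right)} \left(J{\left(-9 \right)} + 76\right) + 43917} = \sqrt{\left(1 + 2 \cdot 10\right) \left(-9 + 76\right) + 43917} = \sqrt{\left(1 + 20\right) 67 + 43917} = \sqrt{21 \cdot 67 + 43917} = \sqrt{1407 + 43917} = \sqrt{45324} = 6 \sqrt{1259}$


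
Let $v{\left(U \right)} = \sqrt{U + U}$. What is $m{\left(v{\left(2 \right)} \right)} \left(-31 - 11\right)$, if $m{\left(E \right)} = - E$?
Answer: $84$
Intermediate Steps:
$v{\left(U \right)} = \sqrt{2} \sqrt{U}$ ($v{\left(U \right)} = \sqrt{2 U} = \sqrt{2} \sqrt{U}$)
$m{\left(v{\left(2 \right)} \right)} \left(-31 - 11\right) = - \sqrt{2} \sqrt{2} \left(-31 - 11\right) = \left(-1\right) 2 \left(-42\right) = \left(-2\right) \left(-42\right) = 84$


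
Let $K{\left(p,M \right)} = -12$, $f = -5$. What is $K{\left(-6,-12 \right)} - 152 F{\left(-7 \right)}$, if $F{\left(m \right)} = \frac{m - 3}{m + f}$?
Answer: $- \frac{416}{3} \approx -138.67$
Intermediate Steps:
$F{\left(m \right)} = \frac{-3 + m}{-5 + m}$ ($F{\left(m \right)} = \frac{m - 3}{m - 5} = \frac{-3 + m}{-5 + m}$)
$K{\left(-6,-12 \right)} - 152 F{\left(-7 \right)} = -12 - 152 \frac{-3 - 7}{-5 - 7} = -12 - 152 \frac{1}{-12} \left(-10\right) = -12 - 152 \left(\left(- \frac{1}{12}\right) \left(-10\right)\right) = -12 - \frac{380}{3} = - \frac{416}{3}$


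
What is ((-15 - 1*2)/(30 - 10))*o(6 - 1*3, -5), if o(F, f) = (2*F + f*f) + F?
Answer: -289/10 ≈ -28.900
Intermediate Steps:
o(F, f) = f**2 + 3*F (o(F, f) = (2*F + f**2) + F = (f**2 + 2*F) + F = f**2 + 3*F)
((-15 - 1*2)/(30 - 10))*o(6 - 1*3, -5) = ((-15 - 1*2)/(30 - 10))*((-5)**2 + 3*(6 - 1*3)) = ((-15 - 2)/20)*(25 + 3*(6 - 3)) = (-17*1/20)*(25 + 3*3) = -17*(25 + 9)/20 = -17/20*34 = -289/10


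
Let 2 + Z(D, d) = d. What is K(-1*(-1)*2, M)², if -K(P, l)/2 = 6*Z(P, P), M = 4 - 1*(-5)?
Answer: 0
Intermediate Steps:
Z(D, d) = -2 + d
M = 9 (M = 4 + 5 = 9)
K(P, l) = 24 - 12*P (K(P, l) = -12*(-2 + P) = -2*(-12 + 6*P) = 24 - 12*P)
K(-1*(-1)*2, M)² = (24 - 12*(-1*(-1))*2)² = (24 - 12*2)² = (24 - 24)² = 0² = 0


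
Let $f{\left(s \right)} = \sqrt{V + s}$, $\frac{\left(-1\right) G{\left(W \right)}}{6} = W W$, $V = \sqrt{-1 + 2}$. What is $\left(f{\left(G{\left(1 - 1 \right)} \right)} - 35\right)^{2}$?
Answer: $1156$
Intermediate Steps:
$V = 1$ ($V = \sqrt{1} = 1$)
$G{\left(W \right)} = - 6 W^{2}$ ($G{\left(W \right)} = - 6 W W = - 6 W^{2}$)
$f{\left(s \right)} = \sqrt{1 + s}$
$\left(f{\left(G{\left(1 - 1 \right)} \right)} - 35\right)^{2} = \left(\sqrt{1 - 6 \left(1 - 1\right)^{2}} - 35\right)^{2} = \left(\sqrt{1 - 6 \cdot 0^{2}} - 35\right)^{2} = \left(\sqrt{1 - 0} - 35\right)^{2} = \left(\sqrt{1 + 0} - 35\right)^{2} = \left(\sqrt{1} - 35\right)^{2} = \left(1 - 35\right)^{2} = \left(-34\right)^{2} = 1156$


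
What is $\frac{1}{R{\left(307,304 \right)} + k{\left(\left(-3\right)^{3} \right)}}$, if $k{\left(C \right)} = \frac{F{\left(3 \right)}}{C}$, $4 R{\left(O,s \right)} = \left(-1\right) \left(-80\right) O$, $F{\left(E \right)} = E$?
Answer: $\frac{9}{55259} \approx 0.00016287$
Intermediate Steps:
$R{\left(O,s \right)} = 20 O$ ($R{\left(O,s \right)} = \frac{\left(-1\right) \left(-80\right) O}{4} = \frac{80 O}{4} = 20 O$)
$k{\left(C \right)} = \frac{3}{C}$
$\frac{1}{R{\left(307,304 \right)} + k{\left(\left(-3\right)^{3} \right)}} = \frac{1}{20 \cdot 307 + \frac{3}{\left(-3\right)^{3}}} = \frac{1}{6140 + \frac{3}{-27}} = \frac{1}{6140 + 3 \left(- \frac{1}{27}\right)} = \frac{1}{6140 - \frac{1}{9}} = \frac{1}{\frac{55259}{9}} = \frac{9}{55259}$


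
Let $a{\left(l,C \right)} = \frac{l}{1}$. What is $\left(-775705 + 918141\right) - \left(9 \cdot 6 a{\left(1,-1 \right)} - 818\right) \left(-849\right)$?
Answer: $-506200$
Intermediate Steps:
$a{\left(l,C \right)} = l$ ($a{\left(l,C \right)} = l 1 = l$)
$\left(-775705 + 918141\right) - \left(9 \cdot 6 a{\left(1,-1 \right)} - 818\right) \left(-849\right) = \left(-775705 + 918141\right) - \left(9 \cdot 6 \cdot 1 - 818\right) \left(-849\right) = 142436 - \left(54 \cdot 1 - 818\right) \left(-849\right) = 142436 - \left(54 - 818\right) \left(-849\right) = 142436 - \left(-764\right) \left(-849\right) = 142436 - 648636 = -506200$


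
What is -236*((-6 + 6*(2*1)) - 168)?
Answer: 38232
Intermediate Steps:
-236*((-6 + 6*(2*1)) - 168) = -236*((-6 + 6*2) - 168) = -236*((-6 + 12) - 168) = -236*(6 - 168) = -236*(-162) = 38232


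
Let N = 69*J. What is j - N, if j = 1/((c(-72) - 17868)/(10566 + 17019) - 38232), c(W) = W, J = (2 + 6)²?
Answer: -310488272943/70309844 ≈ -4416.0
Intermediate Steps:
J = 64 (J = 8² = 64)
j = -1839/70309844 (j = 1/((-72 - 17868)/(10566 + 17019) - 38232) = 1/(-17940/27585 - 38232) = 1/(-17940*1/27585 - 38232) = 1/(-1196/1839 - 38232) = 1/(-70309844/1839) = -1839/70309844 ≈ -2.6156e-5)
N = 4416 (N = 69*64 = 4416)
j - N = -1839/70309844 - 1*4416 = -1839/70309844 - 4416 = -310488272943/70309844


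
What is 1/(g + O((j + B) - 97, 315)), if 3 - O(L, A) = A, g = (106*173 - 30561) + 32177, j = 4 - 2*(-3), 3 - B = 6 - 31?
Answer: 1/19642 ≈ 5.0911e-5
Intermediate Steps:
B = 28 (B = 3 - (6 - 31) = 3 - 1*(-25) = 3 + 25 = 28)
j = 10 (j = 4 + 6 = 10)
g = 19954 (g = (18338 - 30561) + 32177 = -12223 + 32177 = 19954)
O(L, A) = 3 - A
1/(g + O((j + B) - 97, 315)) = 1/(19954 + (3 - 1*315)) = 1/(19954 + (3 - 315)) = 1/(19954 - 312) = 1/19642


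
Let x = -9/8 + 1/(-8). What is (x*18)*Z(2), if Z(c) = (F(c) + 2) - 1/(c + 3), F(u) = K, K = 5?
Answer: -153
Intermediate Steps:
F(u) = 5
Z(c) = 7 - 1/(3 + c) (Z(c) = (5 + 2) - 1/(c + 3) = 7 - 1/(3 + c))
x = -5/4 (x = -9*⅛ + 1*(-⅛) = -9/8 - ⅛ = -5/4 ≈ -1.2500)
(x*18)*Z(2) = (-5/4*18)*((20 + 7*2)/(3 + 2)) = -45*(20 + 14)/(2*5) = -9*34/2 = -45/2*34/5 = -153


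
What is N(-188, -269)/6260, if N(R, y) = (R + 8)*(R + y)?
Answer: 4113/313 ≈ 13.141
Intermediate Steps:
N(R, y) = (8 + R)*(R + y)
N(-188, -269)/6260 = ((-188)² + 8*(-188) + 8*(-269) - 188*(-269))/6260 = (35344 - 1504 - 2152 + 50572)*(1/6260) = 82260*(1/6260) = 4113/313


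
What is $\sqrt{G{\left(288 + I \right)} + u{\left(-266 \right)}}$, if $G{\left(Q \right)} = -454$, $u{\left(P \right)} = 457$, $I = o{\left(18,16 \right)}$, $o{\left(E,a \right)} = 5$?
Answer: $\sqrt{3} \approx 1.732$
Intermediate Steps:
$I = 5$
$\sqrt{G{\left(288 + I \right)} + u{\left(-266 \right)}} = \sqrt{-454 + 457} = \sqrt{3}$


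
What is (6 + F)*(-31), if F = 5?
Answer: -341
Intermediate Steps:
(6 + F)*(-31) = (6 + 5)*(-31) = 11*(-31) = -341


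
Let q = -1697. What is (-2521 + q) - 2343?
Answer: -6561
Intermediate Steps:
(-2521 + q) - 2343 = (-2521 - 1697) - 2343 = -4218 - 2343 = -6561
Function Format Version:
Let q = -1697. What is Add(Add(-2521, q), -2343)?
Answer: -6561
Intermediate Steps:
Add(Add(-2521, q), -2343) = Add(Add(-2521, -1697), -2343) = Add(-4218, -2343) = -6561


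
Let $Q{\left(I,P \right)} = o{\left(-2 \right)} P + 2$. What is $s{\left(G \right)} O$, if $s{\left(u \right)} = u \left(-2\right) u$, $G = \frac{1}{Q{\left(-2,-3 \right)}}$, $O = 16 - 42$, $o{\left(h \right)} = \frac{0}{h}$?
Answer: $13$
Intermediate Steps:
$o{\left(h \right)} = 0$
$Q{\left(I,P \right)} = 2$ ($Q{\left(I,P \right)} = 0 P + 2 = 0 + 2 = 2$)
$O = -26$ ($O = 16 - 42 = -26$)
$G = \frac{1}{2} \approx 0.5$
$s{\left(u \right)} = - 2 u^{2}$ ($s{\left(u \right)} = - 2 u u = - 2 u^{2}$)
$s{\left(G \right)} O = - \frac{2}{4} \left(-26\right) = \left(-2\right) \frac{1}{4} \left(-26\right) = \left(- \frac{1}{2}\right) \left(-26\right) = 13$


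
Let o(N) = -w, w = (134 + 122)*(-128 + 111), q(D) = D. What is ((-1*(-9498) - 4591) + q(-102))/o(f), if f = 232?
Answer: 4805/4352 ≈ 1.1041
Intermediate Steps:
w = -4352 (w = 256*(-17) = -4352)
o(N) = 4352 (o(N) = -1*(-4352) = 4352)
((-1*(-9498) - 4591) + q(-102))/o(f) = ((-1*(-9498) - 4591) - 102)/4352 = ((9498 - 4591) - 102)*(1/4352) = (4907 - 102)*(1/4352) = 4805*(1/4352) = 4805/4352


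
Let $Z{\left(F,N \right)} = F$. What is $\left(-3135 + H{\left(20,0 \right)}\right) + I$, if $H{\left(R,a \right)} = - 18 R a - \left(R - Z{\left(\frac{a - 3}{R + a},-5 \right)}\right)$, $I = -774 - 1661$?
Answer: $- \frac{111803}{20} \approx -5590.1$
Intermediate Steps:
$I = -2435$
$H{\left(R,a \right)} = - R + \frac{-3 + a}{R + a} - 18 R a$ ($H{\left(R,a \right)} = - 18 R a - \left(R - \frac{a - 3}{R + a}\right) = - 18 R a - \left(R - \frac{-3 + a}{R + a}\right) = - R + \frac{-3 + a}{R + a} - 18 R a$)
$\left(-3135 + H{\left(20,0 \right)}\right) + I = \left(-3135 + \frac{-3 + 0 - 20 \left(1 + 18 \cdot 0\right) \left(20 + 0\right)}{20 + 0}\right) - 2435 = \left(-3135 + \frac{-3 + 0 - 20 \left(1 + 0\right) 20}{20}\right) - 2435 = \left(-3135 + \frac{-3 + 0 - 20 \cdot 1 \cdot 20}{20}\right) - 2435 = \left(-3135 + \frac{-3 + 0 - 400}{20}\right) - 2435 = \left(-3135 + \frac{1}{20} \left(-403\right)\right) - 2435 = \left(-3135 - \frac{403}{20}\right) - 2435 = - \frac{63103}{20} - 2435 = - \frac{111803}{20}$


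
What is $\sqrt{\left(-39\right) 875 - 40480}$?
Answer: $i \sqrt{74605} \approx 273.14 i$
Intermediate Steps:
$\sqrt{\left(-39\right) 875 - 40480} = \sqrt{-34125 - 40480} = \sqrt{-74605} = i \sqrt{74605}$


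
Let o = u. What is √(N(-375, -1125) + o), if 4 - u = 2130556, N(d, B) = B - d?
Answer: I*√2131302 ≈ 1459.9*I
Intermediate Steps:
u = -2130552 (u = 4 - 1*2130556 = 4 - 2130556 = -2130552)
o = -2130552
√(N(-375, -1125) + o) = √((-1125 - 1*(-375)) - 2130552) = √((-1125 + 375) - 2130552) = √(-750 - 2130552) = √(-2131302) = I*√2131302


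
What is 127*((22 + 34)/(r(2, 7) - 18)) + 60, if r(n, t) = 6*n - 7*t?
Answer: -3812/55 ≈ -69.309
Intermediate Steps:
r(n, t) = -7*t + 6*n
127*((22 + 34)/(r(2, 7) - 18)) + 60 = 127*((22 + 34)/((-7*7 + 6*2) - 18)) + 60 = 127*(56/((-49 + 12) - 18)) + 60 = 127*(56/(-37 - 18)) + 60 = 127*(56/(-55)) + 60 = 127*(56*(-1/55)) + 60 = 127*(-56/55) + 60 = -7112/55 + 60 = -3812/55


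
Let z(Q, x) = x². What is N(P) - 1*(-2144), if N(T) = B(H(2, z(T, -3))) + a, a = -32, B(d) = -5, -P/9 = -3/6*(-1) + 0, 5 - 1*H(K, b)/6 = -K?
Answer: 2107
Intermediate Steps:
H(K, b) = 30 + 6*K (H(K, b) = 30 - (-6)*K = 30 + 6*K)
P = -9/2 (P = -9*(-3/6*(-1) + 0) = -9*(-3*⅙*(-1) + 0) = -9*(-½*(-1) + 0) = -9*(½ + 0) = -9*½ = -9/2 ≈ -4.5000)
N(T) = -37 (N(T) = -5 - 32 = -37)
N(P) - 1*(-2144) = -37 - 1*(-2144) = -37 + 2144 = 2107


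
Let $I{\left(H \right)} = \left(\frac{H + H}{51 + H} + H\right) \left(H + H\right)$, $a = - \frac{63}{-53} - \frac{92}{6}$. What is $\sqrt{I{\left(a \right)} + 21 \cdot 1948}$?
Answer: $\frac{\sqrt{2242504883371685}}{232935} \approx 203.3$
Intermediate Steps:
$a = - \frac{2249}{159}$ ($a = \left(-63\right) \left(- \frac{1}{53}\right) - \frac{46}{3} = \frac{63}{53} - \frac{46}{3} = - \frac{2249}{159} \approx -14.145$)
$I{\left(H \right)} = 2 H \left(H + \frac{2 H}{51 + H}\right)$ ($I{\left(H \right)} = \left(\frac{2 H}{51 + H} + H\right) 2 H = \left(H + \frac{2 H}{51 + H}\right) 2 H = 2 H \left(H + \frac{2 H}{51 + H}\right)$)
$\sqrt{I{\left(a \right)} + 21 \cdot 1948} = \sqrt{\frac{2 \left(- \frac{2249}{159}\right)^{2} \left(53 - \frac{2249}{159}\right)}{51 - \frac{2249}{159}} + 21 \cdot 1948} = \sqrt{2 \cdot \frac{5058001}{25281} \frac{1}{\frac{5860}{159}} \cdot \frac{6178}{159} + 40908} = \sqrt{2 \cdot \frac{5058001}{25281} \cdot \frac{159}{5860} \cdot \frac{6178}{159} + 40908} = \sqrt{\frac{15624165089}{37036665} + 40908} = \sqrt{\frac{1530720056909}{37036665}} = \frac{\sqrt{2242504883371685}}{232935}$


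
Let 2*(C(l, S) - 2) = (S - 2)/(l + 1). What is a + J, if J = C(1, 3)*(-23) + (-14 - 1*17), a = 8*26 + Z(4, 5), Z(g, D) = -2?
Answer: 493/4 ≈ 123.25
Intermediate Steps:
C(l, S) = 2 + (-2 + S)/(2*(1 + l)) (C(l, S) = 2 + ((S - 2)/(l + 1))/2 = 2 + ((-2 + S)/(1 + l))/2 = 2 + (-2 + S)/(2*(1 + l)))
a = 206 (a = 8*26 - 2 = 208 - 2 = 206)
J = -331/4 (J = ((2 + 3 + 4*1)/(2*(1 + 1)))*(-23) + (-14 - 1*17) = ((½)*(2 + 3 + 4)/2)*(-23) + (-14 - 17) = ((½)*(½)*9)*(-23) - 31 = (9/4)*(-23) - 31 = -207/4 - 31 = -331/4 ≈ -82.750)
a + J = 206 - 331/4 = 493/4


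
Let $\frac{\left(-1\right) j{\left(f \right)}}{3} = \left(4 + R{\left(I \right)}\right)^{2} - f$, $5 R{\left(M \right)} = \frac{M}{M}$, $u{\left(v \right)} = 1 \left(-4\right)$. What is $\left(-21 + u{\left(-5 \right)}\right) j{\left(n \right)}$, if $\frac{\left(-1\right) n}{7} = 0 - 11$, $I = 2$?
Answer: $-4452$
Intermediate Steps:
$u{\left(v \right)} = -4$
$n = 77$ ($n = - 7 \left(0 - 11\right) = \left(-7\right) \left(-11\right) = 77$)
$R{\left(M \right)} = \frac{1}{5}$ ($R{\left(M \right)} = \frac{M \frac{1}{M}}{5} = \frac{1}{5} \cdot 1 = \frac{1}{5}$)
$j{\left(f \right)} = - \frac{1323}{25} + 3 f$ ($j{\left(f \right)} = - 3 \left(\left(4 + \frac{1}{5}\right)^{2} - f\right) = - 3 \left(\left(\frac{21}{5}\right)^{2} - f\right) = - 3 \left(\frac{441}{25} - f\right) = - \frac{1323}{25} + 3 f$)
$\left(-21 + u{\left(-5 \right)}\right) j{\left(n \right)} = \left(-21 - 4\right) \left(- \frac{1323}{25} + 3 \cdot 77\right) = - 25 \left(- \frac{1323}{25} + 231\right) = \left(-25\right) \frac{4452}{25} = -4452$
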